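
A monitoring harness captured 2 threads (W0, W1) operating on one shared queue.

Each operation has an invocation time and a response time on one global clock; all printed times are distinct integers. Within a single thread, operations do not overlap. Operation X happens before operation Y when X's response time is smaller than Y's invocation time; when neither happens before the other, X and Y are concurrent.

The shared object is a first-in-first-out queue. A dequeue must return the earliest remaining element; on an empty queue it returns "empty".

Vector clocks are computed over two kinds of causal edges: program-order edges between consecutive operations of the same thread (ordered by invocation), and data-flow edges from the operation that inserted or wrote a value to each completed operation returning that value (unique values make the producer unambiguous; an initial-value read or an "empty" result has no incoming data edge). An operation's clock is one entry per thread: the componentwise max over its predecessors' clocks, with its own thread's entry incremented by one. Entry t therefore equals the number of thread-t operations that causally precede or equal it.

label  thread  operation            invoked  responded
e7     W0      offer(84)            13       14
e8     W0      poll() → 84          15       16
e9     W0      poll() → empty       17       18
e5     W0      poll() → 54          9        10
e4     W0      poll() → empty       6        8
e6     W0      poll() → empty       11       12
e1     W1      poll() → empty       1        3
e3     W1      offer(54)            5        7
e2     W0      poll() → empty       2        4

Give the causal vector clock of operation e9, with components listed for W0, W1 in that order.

invoked at 1, e1 has no predecessors; its own W1 bump gives (0, 1)
invoked at 2, e2 has no predecessors; its own W0 bump gives (1, 0)
VC(e3, invoked at 5): max of VC(e1)=(0, 1), then +1 on thread W1 → (0, 2)
VC(e4, invoked at 6): max of VC(e2)=(1, 0), then +1 on thread W0 → (2, 0)
VC(e5, invoked at 9): max of VC(e3)=(0, 2), VC(e4)=(2, 0), then +1 on thread W0 → (3, 2)
VC(e6, invoked at 11): max of VC(e5)=(3, 2), then +1 on thread W0 → (4, 2)
VC(e7, invoked at 13): max of VC(e6)=(4, 2), then +1 on thread W0 → (5, 2)
VC(e8, invoked at 15): max of VC(e7)=(5, 2), then +1 on thread W0 → (6, 2)
VC(e9, invoked at 17): max of VC(e8)=(6, 2), then +1 on thread W0 → (7, 2)
target: VC(e9) = (7, 2)

(7, 2)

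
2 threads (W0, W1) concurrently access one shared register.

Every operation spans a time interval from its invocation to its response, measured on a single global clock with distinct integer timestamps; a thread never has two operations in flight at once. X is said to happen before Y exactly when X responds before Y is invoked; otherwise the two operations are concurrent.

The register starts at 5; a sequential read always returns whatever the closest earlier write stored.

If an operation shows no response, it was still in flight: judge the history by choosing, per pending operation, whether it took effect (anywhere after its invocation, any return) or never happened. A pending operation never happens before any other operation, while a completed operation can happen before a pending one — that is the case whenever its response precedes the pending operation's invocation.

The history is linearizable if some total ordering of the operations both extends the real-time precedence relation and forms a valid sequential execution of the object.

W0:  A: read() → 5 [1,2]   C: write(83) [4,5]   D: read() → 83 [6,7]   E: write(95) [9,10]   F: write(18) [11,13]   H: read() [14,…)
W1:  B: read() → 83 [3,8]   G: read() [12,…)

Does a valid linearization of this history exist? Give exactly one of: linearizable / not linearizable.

linearizable

a witness: A, C, B, D, E, F
step 1: A read() → 5 — value 5
step 2: C write(83) — value 83
step 3: B read() → 83 — value 83
step 4: D read() → 83 — value 83
step 5: E write(95) — value 95
step 6: F write(18) — value 18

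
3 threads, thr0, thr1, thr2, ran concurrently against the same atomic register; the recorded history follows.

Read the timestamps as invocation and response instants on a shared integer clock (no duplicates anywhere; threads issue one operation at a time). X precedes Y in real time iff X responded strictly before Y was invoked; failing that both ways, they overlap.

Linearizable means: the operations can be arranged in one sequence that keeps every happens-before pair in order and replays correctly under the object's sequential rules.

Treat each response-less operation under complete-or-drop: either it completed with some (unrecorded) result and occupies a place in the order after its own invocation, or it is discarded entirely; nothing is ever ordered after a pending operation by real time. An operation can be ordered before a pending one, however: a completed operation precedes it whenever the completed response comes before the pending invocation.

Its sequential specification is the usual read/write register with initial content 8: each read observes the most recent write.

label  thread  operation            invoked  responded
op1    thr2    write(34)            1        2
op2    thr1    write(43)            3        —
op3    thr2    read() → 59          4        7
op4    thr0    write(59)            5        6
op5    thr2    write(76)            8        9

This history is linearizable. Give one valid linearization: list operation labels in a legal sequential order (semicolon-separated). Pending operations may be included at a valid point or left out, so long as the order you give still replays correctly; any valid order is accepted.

op1; op2; op4; op3; op5

step 1: op1 write(34) — value 34
step 2: op2 write(43) (pending, included) — value 43
step 3: op4 write(59) — value 59
step 4: op3 read() → 59 — value 59
step 5: op5 write(76) — value 76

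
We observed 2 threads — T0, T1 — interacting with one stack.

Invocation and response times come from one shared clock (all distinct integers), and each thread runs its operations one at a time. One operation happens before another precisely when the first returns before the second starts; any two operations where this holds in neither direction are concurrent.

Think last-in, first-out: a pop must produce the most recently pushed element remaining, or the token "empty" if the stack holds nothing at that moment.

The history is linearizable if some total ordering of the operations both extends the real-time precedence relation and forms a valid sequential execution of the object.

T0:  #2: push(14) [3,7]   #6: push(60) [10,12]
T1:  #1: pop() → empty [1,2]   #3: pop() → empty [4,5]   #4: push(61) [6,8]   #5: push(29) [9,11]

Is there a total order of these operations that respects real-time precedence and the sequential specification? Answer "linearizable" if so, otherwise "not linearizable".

witness order: #1, #3, #2, #4, #5, #6
1. #1 pop() → empty, leaving stack <>
2. #3 pop() → empty, leaving stack <>
3. #2 push(14), leaving stack <14>
4. #4 push(61), leaving stack <14,61>
5. #5 push(29), leaving stack <14,61,29>
6. #6 push(60), leaving stack <14,61,29,60>

linearizable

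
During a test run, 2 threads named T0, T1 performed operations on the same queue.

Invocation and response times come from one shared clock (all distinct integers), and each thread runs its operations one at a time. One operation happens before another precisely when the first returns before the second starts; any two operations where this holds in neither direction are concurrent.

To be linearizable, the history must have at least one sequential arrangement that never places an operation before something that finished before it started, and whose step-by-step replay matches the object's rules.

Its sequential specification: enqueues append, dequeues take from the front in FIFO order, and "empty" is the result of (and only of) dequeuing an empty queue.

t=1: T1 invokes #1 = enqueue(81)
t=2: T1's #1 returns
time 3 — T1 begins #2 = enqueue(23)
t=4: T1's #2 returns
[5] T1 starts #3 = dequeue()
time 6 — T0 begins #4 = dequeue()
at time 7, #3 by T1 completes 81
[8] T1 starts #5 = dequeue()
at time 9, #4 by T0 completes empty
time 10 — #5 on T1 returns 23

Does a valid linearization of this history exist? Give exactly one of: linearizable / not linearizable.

a witness: #1, #2, #3, #5, #4
after step 1 (#1 enqueue(81)): queue <81>
after step 2 (#2 enqueue(23)): queue <81,23>
after step 3 (#3 dequeue() → 81): queue <23>
after step 4 (#5 dequeue() → 23): queue <>
after step 5 (#4 dequeue() → empty): queue <>

linearizable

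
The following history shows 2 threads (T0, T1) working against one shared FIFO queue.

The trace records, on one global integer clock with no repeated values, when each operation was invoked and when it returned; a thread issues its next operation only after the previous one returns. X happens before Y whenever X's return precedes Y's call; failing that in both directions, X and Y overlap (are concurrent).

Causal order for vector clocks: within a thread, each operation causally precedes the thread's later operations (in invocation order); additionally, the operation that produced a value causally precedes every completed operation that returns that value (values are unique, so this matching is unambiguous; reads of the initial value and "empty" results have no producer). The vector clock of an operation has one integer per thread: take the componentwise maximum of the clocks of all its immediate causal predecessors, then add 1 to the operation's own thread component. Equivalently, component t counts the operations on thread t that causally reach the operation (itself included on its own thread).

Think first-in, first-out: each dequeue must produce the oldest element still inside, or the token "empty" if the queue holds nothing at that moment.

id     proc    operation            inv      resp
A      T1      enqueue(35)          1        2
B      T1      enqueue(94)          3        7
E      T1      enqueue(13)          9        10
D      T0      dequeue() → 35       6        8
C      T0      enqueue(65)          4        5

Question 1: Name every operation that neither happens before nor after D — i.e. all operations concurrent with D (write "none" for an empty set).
Answer: B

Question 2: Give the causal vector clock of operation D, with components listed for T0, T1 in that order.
Answer: (2, 1)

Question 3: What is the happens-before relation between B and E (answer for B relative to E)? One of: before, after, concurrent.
Answer: before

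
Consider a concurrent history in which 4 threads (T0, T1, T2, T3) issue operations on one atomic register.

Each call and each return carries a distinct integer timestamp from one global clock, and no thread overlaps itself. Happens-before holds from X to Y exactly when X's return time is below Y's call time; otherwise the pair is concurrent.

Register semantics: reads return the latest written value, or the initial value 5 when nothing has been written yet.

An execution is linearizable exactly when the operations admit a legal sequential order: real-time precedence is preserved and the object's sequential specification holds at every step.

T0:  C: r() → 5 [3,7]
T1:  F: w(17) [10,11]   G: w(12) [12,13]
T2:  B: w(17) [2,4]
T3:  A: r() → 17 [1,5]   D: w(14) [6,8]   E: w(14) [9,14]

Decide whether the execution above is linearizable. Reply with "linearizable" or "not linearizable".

one valid linearization: C, B, A, D, E, F, G
1. C r() → 5, leaving value 5
2. B w(17), leaving value 17
3. A r() → 17, leaving value 17
4. D w(14), leaving value 14
5. E w(14), leaving value 14
6. F w(17), leaving value 17
7. G w(12), leaving value 12

linearizable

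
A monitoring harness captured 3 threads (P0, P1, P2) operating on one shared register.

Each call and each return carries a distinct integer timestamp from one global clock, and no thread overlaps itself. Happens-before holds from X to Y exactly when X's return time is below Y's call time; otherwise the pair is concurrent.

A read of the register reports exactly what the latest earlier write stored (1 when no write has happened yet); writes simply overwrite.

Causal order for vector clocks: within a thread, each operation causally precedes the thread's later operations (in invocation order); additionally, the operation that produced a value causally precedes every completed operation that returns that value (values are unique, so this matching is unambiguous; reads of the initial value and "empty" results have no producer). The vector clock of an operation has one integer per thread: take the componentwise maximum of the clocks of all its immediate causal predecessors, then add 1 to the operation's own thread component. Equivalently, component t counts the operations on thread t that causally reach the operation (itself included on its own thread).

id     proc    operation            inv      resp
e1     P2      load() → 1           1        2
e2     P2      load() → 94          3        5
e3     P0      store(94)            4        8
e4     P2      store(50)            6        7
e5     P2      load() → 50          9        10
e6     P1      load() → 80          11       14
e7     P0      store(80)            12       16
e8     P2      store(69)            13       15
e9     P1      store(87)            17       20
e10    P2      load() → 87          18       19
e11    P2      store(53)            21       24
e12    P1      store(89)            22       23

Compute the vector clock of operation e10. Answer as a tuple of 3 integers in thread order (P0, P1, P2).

(2, 2, 6)

root op e1, invoked 1: fresh clock plus P2's own tick → (0, 0, 1)
root op e3, invoked 4: fresh clock plus P0's own tick → (1, 0, 0)
from VC(e3)=(1, 0, 0), e7 (invoked 12) maxes components and bumps P0 → (2, 0, 0)
from VC(e1)=(0, 0, 1), VC(e3)=(1, 0, 0), e2 (invoked 3) maxes components and bumps P2 → (1, 0, 2)
from VC(e7)=(2, 0, 0), e6 (invoked 11) maxes components and bumps P1 → (2, 1, 0)
from VC(e2)=(1, 0, 2), e4 (invoked 6) maxes components and bumps P2 → (1, 0, 3)
from VC(e6)=(2, 1, 0), e9 (invoked 17) maxes components and bumps P1 → (2, 2, 0)
from VC(e4)=(1, 0, 3), e5 (invoked 9) maxes components and bumps P2 → (1, 0, 4)
from VC(e9)=(2, 2, 0), e12 (invoked 22) maxes components and bumps P1 → (2, 3, 0)
from VC(e5)=(1, 0, 4), e8 (invoked 13) maxes components and bumps P2 → (1, 0, 5)
from VC(e8)=(1, 0, 5), VC(e9)=(2, 2, 0), e10 (invoked 18) maxes components and bumps P2 → (2, 2, 6)
from VC(e10)=(2, 2, 6), e11 (invoked 21) maxes components and bumps P2 → (2, 2, 7)
target: VC(e10) = (2, 2, 6)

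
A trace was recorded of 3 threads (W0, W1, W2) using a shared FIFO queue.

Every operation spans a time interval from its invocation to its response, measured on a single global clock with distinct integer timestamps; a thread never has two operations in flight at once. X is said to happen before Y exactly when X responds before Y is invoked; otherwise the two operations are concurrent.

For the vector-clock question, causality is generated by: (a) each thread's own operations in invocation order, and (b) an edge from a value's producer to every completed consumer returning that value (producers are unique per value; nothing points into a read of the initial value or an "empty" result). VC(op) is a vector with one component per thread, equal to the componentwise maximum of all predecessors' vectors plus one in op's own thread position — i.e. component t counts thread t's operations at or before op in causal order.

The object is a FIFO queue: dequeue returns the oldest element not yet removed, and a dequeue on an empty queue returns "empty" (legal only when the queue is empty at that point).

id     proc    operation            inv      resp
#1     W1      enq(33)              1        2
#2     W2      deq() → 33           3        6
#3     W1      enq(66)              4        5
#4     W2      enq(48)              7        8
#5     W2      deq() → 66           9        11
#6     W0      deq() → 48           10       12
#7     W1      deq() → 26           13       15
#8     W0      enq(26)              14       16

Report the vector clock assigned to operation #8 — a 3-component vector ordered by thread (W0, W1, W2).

(2, 1, 2)

VC(#1, invoked at 1): no causal predecessors; +1 on W1 → (0, 1, 0)
from VC(#1)=(0, 1, 0), #2 (invoked 3) maxes components and bumps W2 → (0, 1, 1)
from VC(#1)=(0, 1, 0), #3 (invoked 4) maxes components and bumps W1 → (0, 2, 0)
from VC(#2)=(0, 1, 1), #4 (invoked 7) maxes components and bumps W2 → (0, 1, 2)
from VC(#4)=(0, 1, 2), #6 (invoked 10) maxes components and bumps W0 → (1, 1, 2)
from VC(#3)=(0, 2, 0), VC(#4)=(0, 1, 2), #5 (invoked 9) maxes components and bumps W2 → (0, 2, 3)
from VC(#6)=(1, 1, 2), #8 (invoked 14) maxes components and bumps W0 → (2, 1, 2)
from VC(#3)=(0, 2, 0), VC(#8)=(2, 1, 2), #7 (invoked 13) maxes components and bumps W1 → (2, 3, 2)
target: VC(#8) = (2, 1, 2)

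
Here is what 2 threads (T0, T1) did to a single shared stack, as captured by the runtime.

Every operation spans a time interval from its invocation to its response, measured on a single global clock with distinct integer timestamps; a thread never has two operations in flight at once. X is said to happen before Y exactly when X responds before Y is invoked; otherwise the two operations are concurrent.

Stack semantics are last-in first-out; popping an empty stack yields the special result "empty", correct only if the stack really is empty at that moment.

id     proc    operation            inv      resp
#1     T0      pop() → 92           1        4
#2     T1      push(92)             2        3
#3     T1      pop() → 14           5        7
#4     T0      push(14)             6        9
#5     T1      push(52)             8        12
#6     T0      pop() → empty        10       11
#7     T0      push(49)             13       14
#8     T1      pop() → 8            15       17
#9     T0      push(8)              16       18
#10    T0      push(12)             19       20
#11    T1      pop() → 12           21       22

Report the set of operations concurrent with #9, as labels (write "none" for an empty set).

#8

concurrent with #9 ([16,18]): every op whose interval crosses 16..18
#1 [1,4]: before
#2 [2,3]: before
#3 [5,7]: before
#4 [6,9]: before
#5 [8,12]: before
#6 [10,11]: before
#7 [13,14]: before
#8 [15,17]: concurrent
#10 [19,20]: after
#11 [21,22]: after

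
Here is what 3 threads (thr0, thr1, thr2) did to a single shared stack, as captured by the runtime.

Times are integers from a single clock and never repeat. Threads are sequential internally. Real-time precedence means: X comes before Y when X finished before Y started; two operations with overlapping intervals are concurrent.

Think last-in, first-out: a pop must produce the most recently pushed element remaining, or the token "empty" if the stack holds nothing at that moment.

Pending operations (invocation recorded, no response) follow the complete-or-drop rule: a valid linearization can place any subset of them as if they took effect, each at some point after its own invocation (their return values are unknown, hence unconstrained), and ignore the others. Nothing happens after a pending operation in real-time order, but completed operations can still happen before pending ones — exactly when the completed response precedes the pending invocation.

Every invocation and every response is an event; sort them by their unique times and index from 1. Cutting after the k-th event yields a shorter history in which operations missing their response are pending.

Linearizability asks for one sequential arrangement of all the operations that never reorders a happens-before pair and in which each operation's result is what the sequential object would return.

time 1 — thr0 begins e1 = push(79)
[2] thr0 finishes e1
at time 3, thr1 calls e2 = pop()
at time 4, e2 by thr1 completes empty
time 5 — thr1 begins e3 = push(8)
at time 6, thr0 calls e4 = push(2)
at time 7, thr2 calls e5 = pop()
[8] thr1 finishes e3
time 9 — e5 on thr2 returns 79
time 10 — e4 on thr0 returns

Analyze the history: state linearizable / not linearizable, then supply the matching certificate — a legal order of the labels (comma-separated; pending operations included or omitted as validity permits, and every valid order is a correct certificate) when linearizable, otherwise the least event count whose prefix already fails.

events 1..3 are fine; event 4 — the response of e2 at time 4 — makes the prefix non-linearizable
exactly one order of the 2 completed ops respects real time; the stack replay fails
one such order, e1, e2, breaks at step 2 where e2 pop() → empty is illegal

not linearizable — minimal violating prefix: 4 events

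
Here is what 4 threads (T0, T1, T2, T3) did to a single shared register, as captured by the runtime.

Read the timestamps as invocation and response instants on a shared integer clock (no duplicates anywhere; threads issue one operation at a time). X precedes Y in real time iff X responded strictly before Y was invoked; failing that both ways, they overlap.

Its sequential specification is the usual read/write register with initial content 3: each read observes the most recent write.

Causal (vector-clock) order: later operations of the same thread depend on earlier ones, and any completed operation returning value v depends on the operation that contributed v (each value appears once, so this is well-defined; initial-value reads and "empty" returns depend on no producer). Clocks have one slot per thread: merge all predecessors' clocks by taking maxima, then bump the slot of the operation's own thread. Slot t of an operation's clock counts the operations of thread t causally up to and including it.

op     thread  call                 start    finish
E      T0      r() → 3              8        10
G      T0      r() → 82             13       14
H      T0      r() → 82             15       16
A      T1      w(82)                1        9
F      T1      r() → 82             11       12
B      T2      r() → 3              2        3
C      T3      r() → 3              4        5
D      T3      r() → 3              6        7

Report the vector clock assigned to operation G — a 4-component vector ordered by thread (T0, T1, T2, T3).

(2, 1, 0, 0)

root op C, invoked 4: fresh clock plus T3's own tick → (0, 0, 0, 1)
root op B, invoked 2: fresh clock plus T2's own tick → (0, 0, 1, 0)
root op A, invoked 1: fresh clock plus T1's own tick → (0, 1, 0, 0)
root op E, invoked 8: fresh clock plus T0's own tick → (1, 0, 0, 0)
D, invoked 6, takes VC(C)=(0, 0, 0, 1) under max, adds 1 for T3 → (0, 0, 0, 2)
F, invoked 11, takes VC(A)=(0, 1, 0, 0) under max, adds 1 for T1 → (0, 2, 0, 0)
G, invoked 13, takes VC(A)=(0, 1, 0, 0), VC(E)=(1, 0, 0, 0) under max, adds 1 for T0 → (2, 1, 0, 0)
H, invoked 15, takes VC(A)=(0, 1, 0, 0), VC(G)=(2, 1, 0, 0) under max, adds 1 for T0 → (3, 1, 0, 0)
target: VC(G) = (2, 1, 0, 0)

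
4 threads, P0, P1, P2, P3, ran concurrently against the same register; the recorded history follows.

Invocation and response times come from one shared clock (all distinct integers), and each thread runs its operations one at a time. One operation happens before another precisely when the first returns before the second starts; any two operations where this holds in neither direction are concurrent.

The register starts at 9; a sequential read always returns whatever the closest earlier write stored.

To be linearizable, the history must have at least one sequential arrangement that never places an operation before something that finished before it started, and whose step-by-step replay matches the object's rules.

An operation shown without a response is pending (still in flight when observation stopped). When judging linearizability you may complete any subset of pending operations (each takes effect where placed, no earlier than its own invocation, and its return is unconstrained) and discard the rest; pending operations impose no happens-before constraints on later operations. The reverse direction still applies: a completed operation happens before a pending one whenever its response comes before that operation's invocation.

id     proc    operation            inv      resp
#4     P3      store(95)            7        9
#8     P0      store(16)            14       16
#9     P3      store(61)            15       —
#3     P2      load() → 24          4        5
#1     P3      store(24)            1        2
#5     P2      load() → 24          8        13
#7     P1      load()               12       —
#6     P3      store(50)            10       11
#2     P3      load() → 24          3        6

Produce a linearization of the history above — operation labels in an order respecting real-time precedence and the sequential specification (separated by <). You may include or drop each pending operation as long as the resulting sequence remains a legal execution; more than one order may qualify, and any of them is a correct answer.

#1 < #2 < #3 < #5 < #4 < #6 < #7 < #8

step 1: #1 store(24) — value 24
step 2: #2 load() → 24 — value 24
step 3: #3 load() → 24 — value 24
step 4: #5 load() → 24 — value 24
step 5: #4 store(95) — value 95
step 6: #6 store(50) — value 50
step 7: #7 load() (pending, included) — value 50
step 8: #8 store(16) — value 16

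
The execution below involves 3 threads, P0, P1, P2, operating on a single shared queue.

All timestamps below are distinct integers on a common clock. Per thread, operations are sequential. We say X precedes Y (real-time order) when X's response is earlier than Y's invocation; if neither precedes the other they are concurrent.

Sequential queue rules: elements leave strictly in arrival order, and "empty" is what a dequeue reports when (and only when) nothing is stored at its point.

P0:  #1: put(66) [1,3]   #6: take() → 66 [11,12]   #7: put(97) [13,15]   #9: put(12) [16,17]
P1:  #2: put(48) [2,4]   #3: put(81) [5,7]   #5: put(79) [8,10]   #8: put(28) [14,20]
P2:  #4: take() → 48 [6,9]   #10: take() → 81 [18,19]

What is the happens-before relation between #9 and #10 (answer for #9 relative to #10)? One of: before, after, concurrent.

before

#9 spans [16,17], #10 spans [18,19]
resp(#9)=17 < inv(#10)=18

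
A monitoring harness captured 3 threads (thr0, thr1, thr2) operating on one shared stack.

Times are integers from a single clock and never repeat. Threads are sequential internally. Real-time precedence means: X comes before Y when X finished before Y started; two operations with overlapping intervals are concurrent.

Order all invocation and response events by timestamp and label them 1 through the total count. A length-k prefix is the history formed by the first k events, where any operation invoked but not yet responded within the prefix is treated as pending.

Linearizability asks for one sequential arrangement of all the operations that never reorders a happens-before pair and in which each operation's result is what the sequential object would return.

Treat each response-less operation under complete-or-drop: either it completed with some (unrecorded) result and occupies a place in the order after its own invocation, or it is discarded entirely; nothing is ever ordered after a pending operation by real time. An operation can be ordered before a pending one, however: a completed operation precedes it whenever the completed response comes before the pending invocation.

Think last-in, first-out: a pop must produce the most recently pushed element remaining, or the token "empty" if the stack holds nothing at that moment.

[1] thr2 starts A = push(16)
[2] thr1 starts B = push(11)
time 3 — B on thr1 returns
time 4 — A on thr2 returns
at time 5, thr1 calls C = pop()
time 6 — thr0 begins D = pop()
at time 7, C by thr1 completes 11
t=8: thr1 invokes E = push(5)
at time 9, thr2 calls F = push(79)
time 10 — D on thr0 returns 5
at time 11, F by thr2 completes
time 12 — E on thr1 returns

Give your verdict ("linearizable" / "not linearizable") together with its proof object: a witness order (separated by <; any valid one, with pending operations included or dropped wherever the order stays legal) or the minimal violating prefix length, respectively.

linearizable — witness: A < B < C < E < D < F

1. A push(16), leaving stack <16>
2. B push(11), leaving stack <16,11>
3. C pop() → 11, leaving stack <16>
4. E push(5), leaving stack <16,5>
5. D pop() → 5, leaving stack <16>
6. F push(79), leaving stack <16,79>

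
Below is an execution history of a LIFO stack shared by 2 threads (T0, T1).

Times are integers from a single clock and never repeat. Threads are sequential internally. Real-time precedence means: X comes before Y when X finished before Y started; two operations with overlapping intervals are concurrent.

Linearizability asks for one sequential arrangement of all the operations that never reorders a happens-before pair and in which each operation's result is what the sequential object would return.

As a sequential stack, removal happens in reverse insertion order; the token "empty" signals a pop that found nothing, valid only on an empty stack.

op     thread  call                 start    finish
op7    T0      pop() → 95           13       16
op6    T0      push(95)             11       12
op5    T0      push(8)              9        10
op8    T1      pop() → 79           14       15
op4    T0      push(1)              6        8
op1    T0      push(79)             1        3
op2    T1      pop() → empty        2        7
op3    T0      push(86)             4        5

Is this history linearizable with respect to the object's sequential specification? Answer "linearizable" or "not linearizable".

through event 14 a valid linearization exists; event 15 (op8 responding at time 15) ends that
all 4 real-time-respecting orders fail — 7 completed LIFO stack operations, no legal replay
no completion choice of the 1 pending operation (op7) rescues it — every subset was tried
take op1, op2, op3, op4, op5, op6, op8 (pending dropped): step 2 already fails, because op2 pop() → empty cannot occur there
take op1, op3, op2, op4, op5, op6, op8 (pending dropped): step 3 already fails, because op2 pop() → empty cannot occur there

not linearizable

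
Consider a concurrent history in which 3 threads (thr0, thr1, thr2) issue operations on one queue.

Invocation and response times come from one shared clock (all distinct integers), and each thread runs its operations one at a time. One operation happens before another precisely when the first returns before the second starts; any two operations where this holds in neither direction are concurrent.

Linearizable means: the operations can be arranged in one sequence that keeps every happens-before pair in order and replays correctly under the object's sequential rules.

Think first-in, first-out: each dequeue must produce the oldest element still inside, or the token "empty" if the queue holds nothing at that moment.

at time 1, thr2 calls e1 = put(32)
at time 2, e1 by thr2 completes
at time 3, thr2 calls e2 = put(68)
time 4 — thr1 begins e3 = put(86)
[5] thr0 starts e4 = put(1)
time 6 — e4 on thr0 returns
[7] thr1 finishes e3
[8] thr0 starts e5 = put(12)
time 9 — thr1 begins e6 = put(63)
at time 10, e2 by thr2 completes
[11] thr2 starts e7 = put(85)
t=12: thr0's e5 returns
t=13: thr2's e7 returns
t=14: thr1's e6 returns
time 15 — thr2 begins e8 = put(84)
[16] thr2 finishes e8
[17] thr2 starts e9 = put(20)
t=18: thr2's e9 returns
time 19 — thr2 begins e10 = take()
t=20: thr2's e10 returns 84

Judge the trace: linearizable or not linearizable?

not linearizable

prefix check: 1..19 passes, 1..20 fails once e10's time-20 response joins
no legal order exists: 48 real-time-consistent candidates over 10 completed queue operations, all rejected
for example e1, e2, e3, e4, e5, e6, e7, e8, e9, e10 fails at step 10: e10 take() → 84 is not legal there
for example e1, e2, e3, e4, e5, e7, e6, e8, e9, e10 fails at step 10: e10 take() → 84 is not legal there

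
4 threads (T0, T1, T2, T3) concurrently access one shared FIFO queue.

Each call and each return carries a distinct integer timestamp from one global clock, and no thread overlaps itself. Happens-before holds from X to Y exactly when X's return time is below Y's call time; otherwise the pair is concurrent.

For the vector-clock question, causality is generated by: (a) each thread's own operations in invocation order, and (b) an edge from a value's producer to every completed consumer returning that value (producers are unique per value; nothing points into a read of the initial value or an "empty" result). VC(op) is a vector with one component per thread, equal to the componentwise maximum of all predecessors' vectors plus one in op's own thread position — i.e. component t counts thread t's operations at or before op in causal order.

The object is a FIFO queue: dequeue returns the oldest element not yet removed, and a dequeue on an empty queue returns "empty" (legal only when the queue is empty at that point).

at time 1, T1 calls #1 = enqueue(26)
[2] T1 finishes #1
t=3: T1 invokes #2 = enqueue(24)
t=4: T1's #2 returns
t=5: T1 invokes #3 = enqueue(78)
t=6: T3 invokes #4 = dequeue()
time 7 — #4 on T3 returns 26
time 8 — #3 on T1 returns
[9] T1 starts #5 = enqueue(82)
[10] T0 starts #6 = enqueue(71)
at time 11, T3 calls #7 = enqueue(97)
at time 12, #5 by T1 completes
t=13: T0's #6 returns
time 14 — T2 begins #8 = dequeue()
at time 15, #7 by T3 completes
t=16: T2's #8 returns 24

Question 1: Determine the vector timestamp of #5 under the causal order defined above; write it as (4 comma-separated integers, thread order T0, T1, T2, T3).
(0, 4, 0, 0)

no predecessors for #1 (invoked 1): T1 increments from zero → (0, 1, 0, 0)
no predecessors for #6 (invoked 10): T0 increments from zero → (1, 0, 0, 0)
#4 (invocation 6): componentwise max over VC(#1)=(0, 1, 0, 0), +1 at T3, giving (0, 1, 0, 1)
#2 (invocation 3): componentwise max over VC(#1)=(0, 1, 0, 0), +1 at T1, giving (0, 2, 0, 0)
#7 (invocation 11): componentwise max over VC(#4)=(0, 1, 0, 1), +1 at T3, giving (0, 1, 0, 2)
#8 (invocation 14): componentwise max over VC(#2)=(0, 2, 0, 0), +1 at T2, giving (0, 2, 1, 0)
#3 (invocation 5): componentwise max over VC(#2)=(0, 2, 0, 0), +1 at T1, giving (0, 3, 0, 0)
#5 (invocation 9): componentwise max over VC(#3)=(0, 3, 0, 0), +1 at T1, giving (0, 4, 0, 0)
target: VC(#5) = (0, 4, 0, 0)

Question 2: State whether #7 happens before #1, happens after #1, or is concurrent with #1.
after

#7 spans [11,15], #1 spans [1,2]
resp(#1)=2 < inv(#7)=11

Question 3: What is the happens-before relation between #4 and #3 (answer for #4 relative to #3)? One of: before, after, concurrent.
concurrent

#4 spans [6,7], #3 spans [5,8]
the intervals overlap in both directions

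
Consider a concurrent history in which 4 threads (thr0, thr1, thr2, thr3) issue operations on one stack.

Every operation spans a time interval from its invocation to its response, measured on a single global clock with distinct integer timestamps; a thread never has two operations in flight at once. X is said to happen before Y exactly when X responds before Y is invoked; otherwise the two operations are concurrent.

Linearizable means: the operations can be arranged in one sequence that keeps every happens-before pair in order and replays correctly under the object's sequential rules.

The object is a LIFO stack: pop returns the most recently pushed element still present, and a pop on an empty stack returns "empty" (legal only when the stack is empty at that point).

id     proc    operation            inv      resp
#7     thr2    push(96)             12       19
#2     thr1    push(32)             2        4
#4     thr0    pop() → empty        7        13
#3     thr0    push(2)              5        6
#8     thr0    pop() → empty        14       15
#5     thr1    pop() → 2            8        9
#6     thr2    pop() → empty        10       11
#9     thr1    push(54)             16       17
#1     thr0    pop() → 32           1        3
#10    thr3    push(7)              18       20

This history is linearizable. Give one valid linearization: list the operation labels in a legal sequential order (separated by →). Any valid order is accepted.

1. #2 push(32), leaving stack <32>
2. #1 pop() → 32, leaving stack <>
3. #3 push(2), leaving stack <2>
4. #5 pop() → 2, leaving stack <>
5. #4 pop() → empty, leaving stack <>
6. #6 pop() → empty, leaving stack <>
7. #8 pop() → empty, leaving stack <>
8. #7 push(96), leaving stack <96>
9. #9 push(54), leaving stack <96,54>
10. #10 push(7), leaving stack <96,54,7>

#2 → #1 → #3 → #5 → #4 → #6 → #8 → #7 → #9 → #10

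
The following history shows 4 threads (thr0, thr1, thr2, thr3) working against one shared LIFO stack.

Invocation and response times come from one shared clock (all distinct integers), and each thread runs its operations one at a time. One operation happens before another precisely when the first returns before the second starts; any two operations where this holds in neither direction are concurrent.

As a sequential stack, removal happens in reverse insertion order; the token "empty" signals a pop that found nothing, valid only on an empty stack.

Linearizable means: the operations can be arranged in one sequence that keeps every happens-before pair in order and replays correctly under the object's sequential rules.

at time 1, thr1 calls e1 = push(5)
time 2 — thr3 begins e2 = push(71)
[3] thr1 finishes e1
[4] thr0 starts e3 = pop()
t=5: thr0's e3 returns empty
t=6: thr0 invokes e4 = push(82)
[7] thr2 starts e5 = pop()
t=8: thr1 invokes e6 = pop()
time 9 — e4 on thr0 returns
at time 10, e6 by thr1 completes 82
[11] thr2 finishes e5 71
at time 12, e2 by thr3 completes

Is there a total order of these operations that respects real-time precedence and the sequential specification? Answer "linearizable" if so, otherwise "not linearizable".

cut after 4 events: linearizable; cut after 5 events (e3 responds, time 5): not linearizable
exactly one order of the 2 completed ops respects real time; the LIFO stack replay fails
include/drop combinations of the 1 pending operation (e2) were all tried; none helps
one such order, e1, e3 (pending dropped), breaks at step 2 where e3 pop() → empty is illegal

not linearizable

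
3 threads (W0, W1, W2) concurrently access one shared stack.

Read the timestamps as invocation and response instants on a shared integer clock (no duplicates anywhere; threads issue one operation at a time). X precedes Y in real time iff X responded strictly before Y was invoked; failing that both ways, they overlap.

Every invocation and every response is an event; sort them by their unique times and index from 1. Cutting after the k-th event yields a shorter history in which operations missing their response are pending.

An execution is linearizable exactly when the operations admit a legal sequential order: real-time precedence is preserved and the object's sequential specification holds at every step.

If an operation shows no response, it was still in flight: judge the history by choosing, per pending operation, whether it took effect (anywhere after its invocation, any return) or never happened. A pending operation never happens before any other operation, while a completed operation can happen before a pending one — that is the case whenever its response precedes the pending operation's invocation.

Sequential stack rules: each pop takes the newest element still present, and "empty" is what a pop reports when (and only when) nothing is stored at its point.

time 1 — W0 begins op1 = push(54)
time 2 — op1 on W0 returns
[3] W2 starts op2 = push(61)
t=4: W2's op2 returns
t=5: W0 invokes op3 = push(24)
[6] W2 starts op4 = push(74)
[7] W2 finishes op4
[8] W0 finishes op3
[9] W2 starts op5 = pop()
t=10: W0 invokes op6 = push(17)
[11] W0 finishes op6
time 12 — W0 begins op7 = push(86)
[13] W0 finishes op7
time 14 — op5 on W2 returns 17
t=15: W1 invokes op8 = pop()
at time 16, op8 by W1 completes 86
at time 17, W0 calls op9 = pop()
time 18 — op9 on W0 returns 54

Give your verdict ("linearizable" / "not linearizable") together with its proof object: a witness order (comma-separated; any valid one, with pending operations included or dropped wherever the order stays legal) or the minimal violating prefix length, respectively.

not linearizable — minimal violating prefix: 18 events

already the first 18 events (up to op9's response at time 18) admit no linearization; the first 17 still do
every one of the 6 real-time-consistent orders over 9 completed stack ops fails the sequential spec
take op1, op2, op3, op4, op5, op6, op7, op8, op9: step 5 already fails, because op5 pop() → 17 cannot occur there
take op1, op2, op3, op4, op6, op5, op7, op8, op9: step 9 already fails, because op9 pop() → 54 cannot occur there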